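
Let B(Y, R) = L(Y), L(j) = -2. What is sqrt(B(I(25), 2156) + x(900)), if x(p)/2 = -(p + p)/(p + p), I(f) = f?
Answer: 2*I ≈ 2.0*I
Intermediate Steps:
B(Y, R) = -2
x(p) = -2 (x(p) = 2*(-(p + p)/(p + p)) = 2*(-2*p/(2*p)) = 2*(-2*p*1/(2*p)) = 2*(-1*1) = 2*(-1) = -2)
sqrt(B(I(25), 2156) + x(900)) = sqrt(-2 - 2) = sqrt(-4) = 2*I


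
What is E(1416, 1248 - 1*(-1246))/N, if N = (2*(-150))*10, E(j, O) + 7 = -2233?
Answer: 56/75 ≈ 0.74667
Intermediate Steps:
E(j, O) = -2240 (E(j, O) = -7 - 2233 = -2240)
N = -3000 (N = -300*10 = -3000)
E(1416, 1248 - 1*(-1246))/N = -2240/(-3000) = -2240*(-1/3000) = 56/75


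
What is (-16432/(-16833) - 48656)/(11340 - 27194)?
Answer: 409505008/133435191 ≈ 3.0689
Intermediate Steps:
(-16432/(-16833) - 48656)/(11340 - 27194) = (-16432*(-1/16833) - 48656)/(-15854) = (16432/16833 - 48656)*(-1/15854) = -819010016/16833*(-1/15854) = 409505008/133435191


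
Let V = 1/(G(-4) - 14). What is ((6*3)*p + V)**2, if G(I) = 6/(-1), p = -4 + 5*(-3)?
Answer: 46799281/400 ≈ 1.1700e+5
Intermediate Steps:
p = -19 (p = -4 - 15 = -19)
G(I) = -6 (G(I) = 6*(-1) = -6)
V = -1/20 (V = 1/(-6 - 14) = 1/(-20) = -1/20 ≈ -0.050000)
((6*3)*p + V)**2 = ((6*3)*(-19) - 1/20)**2 = (18*(-19) - 1/20)**2 = (-342 - 1/20)**2 = (-6841/20)**2 = 46799281/400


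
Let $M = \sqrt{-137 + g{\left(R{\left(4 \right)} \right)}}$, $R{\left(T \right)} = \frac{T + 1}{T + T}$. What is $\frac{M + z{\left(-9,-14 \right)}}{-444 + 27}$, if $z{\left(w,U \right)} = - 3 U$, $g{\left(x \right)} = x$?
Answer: $- \frac{14}{139} - \frac{i \sqrt{2182}}{1668} \approx -0.10072 - 0.028005 i$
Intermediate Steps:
$R{\left(T \right)} = \frac{1 + T}{2 T}$
$M = \frac{i \sqrt{2182}}{4}$ ($M = \sqrt{-137 + \frac{1 + 4}{2 \cdot 4}} = \sqrt{-137 + \frac{1}{2} \cdot \frac{1}{4} \cdot 5} = \sqrt{-137 + \frac{5}{8}} = \sqrt{- \frac{1091}{8}} = \frac{i \sqrt{2182}}{4} \approx 11.678 i$)
$\frac{M + z{\left(-9,-14 \right)}}{-444 + 27} = \frac{\frac{i \sqrt{2182}}{4} - -42}{-444 + 27} = \frac{\frac{i \sqrt{2182}}{4} + 42}{-417} = \left(42 + \frac{i \sqrt{2182}}{4}\right) \left(- \frac{1}{417}\right) = - \frac{14}{139} - \frac{i \sqrt{2182}}{1668}$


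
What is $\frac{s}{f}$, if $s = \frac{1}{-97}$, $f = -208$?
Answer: $\frac{1}{20176} \approx 4.9564 \cdot 10^{-5}$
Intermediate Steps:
$s = - \frac{1}{97} \approx -0.010309$
$\frac{s}{f} = - \frac{1}{97 \left(-208\right)} = \left(- \frac{1}{97}\right) \left(- \frac{1}{208}\right) = \frac{1}{20176}$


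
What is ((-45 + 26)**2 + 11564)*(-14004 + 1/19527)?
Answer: -1086988025325/6509 ≈ -1.6700e+8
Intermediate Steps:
((-45 + 26)**2 + 11564)*(-14004 + 1/19527) = ((-19)**2 + 11564)*(-14004 + 1/19527) = (361 + 11564)*(-273456107/19527) = 11925*(-273456107/19527) = -1086988025325/6509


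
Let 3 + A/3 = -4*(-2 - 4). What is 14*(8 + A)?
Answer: 994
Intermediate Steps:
A = 63 (A = -9 + 3*(-4*(-2 - 4)) = -9 + 3*(-4*(-6)) = -9 + 3*24 = -9 + 72 = 63)
14*(8 + A) = 14*(8 + 63) = 14*71 = 994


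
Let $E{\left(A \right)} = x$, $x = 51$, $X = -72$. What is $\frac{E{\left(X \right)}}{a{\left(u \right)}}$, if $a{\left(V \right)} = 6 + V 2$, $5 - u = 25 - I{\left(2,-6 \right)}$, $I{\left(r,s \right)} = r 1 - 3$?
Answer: $- \frac{17}{12} \approx -1.4167$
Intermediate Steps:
$I{\left(r,s \right)} = -3 + r$ ($I{\left(r,s \right)} = r - 3 = -3 + r$)
$E{\left(A \right)} = 51$
$u = -21$ ($u = 5 - \left(25 - \left(-3 + 2\right)\right) = 5 - \left(25 - -1\right) = 5 - \left(25 + 1\right) = 5 - 26 = -21$)
$a{\left(V \right)} = 6 + 2 V$
$\frac{E{\left(X \right)}}{a{\left(u \right)}} = \frac{51}{6 + 2 \left(-21\right)} = \frac{51}{6 - 42} = \frac{51}{-36} = 51 \left(- \frac{1}{36}\right) = - \frac{17}{12}$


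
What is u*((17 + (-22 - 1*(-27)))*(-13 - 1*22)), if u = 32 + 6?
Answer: -29260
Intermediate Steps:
u = 38
u*((17 + (-22 - 1*(-27)))*(-13 - 1*22)) = 38*((17 + (-22 - 1*(-27)))*(-13 - 1*22)) = 38*((17 + (-22 + 27))*(-13 - 22)) = 38*((17 + 5)*(-35)) = 38*(22*(-35)) = 38*(-770) = -29260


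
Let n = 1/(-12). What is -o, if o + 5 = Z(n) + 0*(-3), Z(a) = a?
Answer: 61/12 ≈ 5.0833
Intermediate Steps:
n = -1/12 ≈ -0.083333
o = -61/12 (o = -5 + (-1/12 + 0*(-3)) = -5 + (-1/12 + 0) = -5 - 1/12 = -61/12 ≈ -5.0833)
-o = -1*(-61/12) = 61/12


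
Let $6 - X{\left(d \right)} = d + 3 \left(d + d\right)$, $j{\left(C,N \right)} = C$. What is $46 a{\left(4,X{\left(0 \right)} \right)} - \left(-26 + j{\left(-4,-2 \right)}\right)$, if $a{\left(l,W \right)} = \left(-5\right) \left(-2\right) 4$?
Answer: $1870$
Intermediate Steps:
$X{\left(d \right)} = 6 - 7 d$ ($X{\left(d \right)} = 6 - \left(d + 3 \left(d + d\right)\right) = 6 - \left(d + 3 \cdot 2 d\right) = 6 - \left(d + 6 d\right) = 6 - 7 d$)
$a{\left(l,W \right)} = 40$ ($a{\left(l,W \right)} = 10 \cdot 4 = 40$)
$46 a{\left(4,X{\left(0 \right)} \right)} - \left(-26 + j{\left(-4,-2 \right)}\right) = 46 \cdot 40 + \left(26 - -4\right) = 1840 + \left(26 + 4\right) = 1840 + 30 = 1870$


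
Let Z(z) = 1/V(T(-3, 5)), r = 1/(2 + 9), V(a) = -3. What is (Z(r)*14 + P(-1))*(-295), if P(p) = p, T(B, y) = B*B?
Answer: 5015/3 ≈ 1671.7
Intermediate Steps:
T(B, y) = B**2
r = 1/11 ≈ 0.090909
Z(z) = -1/3 (Z(z) = 1/(-3) = -1/3)
(Z(r)*14 + P(-1))*(-295) = (-1/3*14 - 1)*(-295) = (-14/3 - 1)*(-295) = -17/3*(-295) = 5015/3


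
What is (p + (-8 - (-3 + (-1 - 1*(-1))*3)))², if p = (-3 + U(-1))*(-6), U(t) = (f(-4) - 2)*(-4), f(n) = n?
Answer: 17161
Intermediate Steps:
U(t) = 24 (U(t) = (-4 - 2)*(-4) = -6*(-4) = 24)
p = -126 (p = (-3 + 24)*(-6) = 21*(-6) = -126)
(p + (-8 - (-3 + (-1 - 1*(-1))*3)))² = (-126 + (-8 - (-3 + (-1 - 1*(-1))*3)))² = (-126 + (-8 - (-3 + (-1 + 1)*3)))² = (-126 + (-8 - (-3 + 0*3)))² = (-126 + (-8 - (-3 + 0)))² = (-126 + (-8 - 1*(-3)))² = (-126 + (-8 + 3))² = (-126 - 5)² = (-131)² = 17161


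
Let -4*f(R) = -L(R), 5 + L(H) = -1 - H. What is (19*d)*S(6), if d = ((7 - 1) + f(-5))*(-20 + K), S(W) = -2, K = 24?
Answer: -874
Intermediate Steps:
L(H) = -6 - H (L(H) = -5 + (-1 - H) = -6 - H)
f(R) = -3/2 - R/4 (f(R) = -(-1)*(-6 - R)/4 = -(6 + R)/4 = -3/2 - R/4)
d = 23 (d = ((7 - 1) + (-3/2 - 1/4*(-5)))*(-20 + 24) = (6 + (-3/2 + 5/4))*4 = (6 - 1/4)*4 = (23/4)*4 = 23)
(19*d)*S(6) = (19*23)*(-2) = 437*(-2) = -874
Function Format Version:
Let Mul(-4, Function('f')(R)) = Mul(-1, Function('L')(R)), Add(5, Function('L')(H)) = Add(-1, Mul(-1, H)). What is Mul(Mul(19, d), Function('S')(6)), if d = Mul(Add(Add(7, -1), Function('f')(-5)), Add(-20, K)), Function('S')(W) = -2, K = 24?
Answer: -874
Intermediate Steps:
Function('L')(H) = Add(-6, Mul(-1, H)) (Function('L')(H) = Add(-5, Add(-1, Mul(-1, H))) = Add(-6, Mul(-1, H)))
Function('f')(R) = Add(Rational(-3, 2), Mul(Rational(-1, 4), R)) (Function('f')(R) = Mul(Rational(-1, 4), Mul(-1, Add(-6, Mul(-1, R)))) = Mul(Rational(-1, 4), Add(6, R)) = Add(Rational(-3, 2), Mul(Rational(-1, 4), R)))
d = 23 (d = Mul(Add(Add(7, -1), Add(Rational(-3, 2), Mul(Rational(-1, 4), -5))), Add(-20, 24)) = Mul(Add(6, Add(Rational(-3, 2), Rational(5, 4))), 4) = Mul(Add(6, Rational(-1, 4)), 4) = Mul(Rational(23, 4), 4) = 23)
Mul(Mul(19, d), Function('S')(6)) = Mul(Mul(19, 23), -2) = Mul(437, -2) = -874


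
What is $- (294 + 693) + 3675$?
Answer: $2688$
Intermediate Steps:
$- (294 + 693) + 3675 = \left(-1\right) 987 + 3675 = -987 + 3675 = 2688$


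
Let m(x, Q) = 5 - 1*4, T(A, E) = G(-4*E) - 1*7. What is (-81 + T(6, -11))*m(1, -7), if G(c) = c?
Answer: -44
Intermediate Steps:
T(A, E) = -7 - 4*E (T(A, E) = -4*E - 1*7 = -4*E - 7 = -7 - 4*E)
m(x, Q) = 1 (m(x, Q) = 5 - 4 = 1)
(-81 + T(6, -11))*m(1, -7) = (-81 + (-7 - 4*(-11)))*1 = (-81 + (-7 + 44))*1 = (-81 + 37)*1 = -44*1 = -44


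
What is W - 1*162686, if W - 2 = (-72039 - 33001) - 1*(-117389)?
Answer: -150335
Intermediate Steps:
W = 12351 (W = 2 + ((-72039 - 33001) - 1*(-117389)) = 2 + (-105040 + 117389) = 2 + 12349 = 12351)
W - 1*162686 = 12351 - 1*162686 = 12351 - 162686 = -150335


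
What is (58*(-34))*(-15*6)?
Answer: 177480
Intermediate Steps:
(58*(-34))*(-15*6) = -1972*(-90) = 177480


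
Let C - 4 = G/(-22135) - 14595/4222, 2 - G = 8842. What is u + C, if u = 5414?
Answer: 101209574323/18690794 ≈ 5414.9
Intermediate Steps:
G = -8840 (G = 2 - 1*8842 = 2 - 8842 = -8840)
C = 17615607/18690794 (C = 4 + (-8840/(-22135) - 14595/4222) = 4 + (-8840*(-1/22135) - 14595*1/4222) = 4 + (1768/4427 - 14595/4222) = 4 - 57147569/18690794 = 17615607/18690794 ≈ 0.94248)
u + C = 5414 + 17615607/18690794 = 101209574323/18690794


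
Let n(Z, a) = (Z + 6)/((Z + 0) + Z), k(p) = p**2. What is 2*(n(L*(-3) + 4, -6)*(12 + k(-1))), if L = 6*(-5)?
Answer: 650/47 ≈ 13.830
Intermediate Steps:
L = -30
n(Z, a) = (6 + Z)/(2*Z) (n(Z, a) = (6 + Z)/(Z + Z) = (6 + Z)/((2*Z)) = (6 + Z)*(1/(2*Z)) = (6 + Z)/(2*Z))
2*(n(L*(-3) + 4, -6)*(12 + k(-1))) = 2*(((6 + (-30*(-3) + 4))/(2*(-30*(-3) + 4)))*(12 + (-1)**2)) = 2*(((6 + (90 + 4))/(2*(90 + 4)))*(12 + 1)) = 2*(((1/2)*(6 + 94)/94)*13) = 2*(((1/2)*(1/94)*100)*13) = 2*((25/47)*13) = 2*(325/47) = 650/47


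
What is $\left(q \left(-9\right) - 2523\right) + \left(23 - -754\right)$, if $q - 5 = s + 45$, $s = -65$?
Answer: $-1611$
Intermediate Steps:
$q = -15$ ($q = 5 + \left(-65 + 45\right) = 5 - 20 = -15$)
$\left(q \left(-9\right) - 2523\right) + \left(23 - -754\right) = \left(\left(-15\right) \left(-9\right) - 2523\right) + \left(23 - -754\right) = \left(135 - 2523\right) + \left(23 + 754\right) = -2388 + 777 = -1611$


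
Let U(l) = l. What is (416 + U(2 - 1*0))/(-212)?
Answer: -209/106 ≈ -1.9717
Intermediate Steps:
(416 + U(2 - 1*0))/(-212) = (416 + (2 - 1*0))/(-212) = (416 + (2 + 0))*(-1/212) = (416 + 2)*(-1/212) = 418*(-1/212) = -209/106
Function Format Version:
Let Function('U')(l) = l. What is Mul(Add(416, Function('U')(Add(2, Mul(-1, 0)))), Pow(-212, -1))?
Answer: Rational(-209, 106) ≈ -1.9717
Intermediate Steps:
Mul(Add(416, Function('U')(Add(2, Mul(-1, 0)))), Pow(-212, -1)) = Mul(Add(416, Add(2, Mul(-1, 0))), Pow(-212, -1)) = Mul(Add(416, Add(2, 0)), Rational(-1, 212)) = Mul(Add(416, 2), Rational(-1, 212)) = Mul(418, Rational(-1, 212)) = Rational(-209, 106)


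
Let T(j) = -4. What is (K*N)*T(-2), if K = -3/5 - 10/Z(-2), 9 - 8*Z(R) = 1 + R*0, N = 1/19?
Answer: 212/95 ≈ 2.2316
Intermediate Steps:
N = 1/19 ≈ 0.052632
Z(R) = 1 (Z(R) = 9/8 - (1 + R*0)/8 = 9/8 - (1 + 0)/8 = 9/8 - 1/8*1 = 9/8 - 1/8 = 1)
K = -53/5 (K = -3/5 - 10/1 = -3*1/5 - 10*1 = -3/5 - 10 = -53/5 ≈ -10.600)
(K*N)*T(-2) = -53/5*1/19*(-4) = -53/95*(-4) = 212/95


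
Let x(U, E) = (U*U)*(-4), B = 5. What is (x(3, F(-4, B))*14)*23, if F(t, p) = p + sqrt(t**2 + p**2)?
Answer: -11592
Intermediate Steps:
F(t, p) = p + sqrt(p**2 + t**2)
x(U, E) = -4*U**2 (x(U, E) = U**2*(-4) = -4*U**2)
(x(3, F(-4, B))*14)*23 = (-4*3**2*14)*23 = (-4*9*14)*23 = -36*14*23 = -504*23 = -11592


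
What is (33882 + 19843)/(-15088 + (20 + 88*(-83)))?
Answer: -7675/3196 ≈ -2.4014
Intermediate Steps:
(33882 + 19843)/(-15088 + (20 + 88*(-83))) = 53725/(-15088 + (20 - 7304)) = 53725/(-15088 - 7284) = 53725/(-22372) = 53725*(-1/22372) = -7675/3196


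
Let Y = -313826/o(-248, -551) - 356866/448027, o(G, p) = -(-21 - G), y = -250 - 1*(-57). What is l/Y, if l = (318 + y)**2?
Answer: 317819153125/28104302544 ≈ 11.309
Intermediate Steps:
y = -193 (y = -250 + 57 = -193)
o(G, p) = 21 + G
l = 15625 (l = (318 - 193)**2 = 125**2 = 15625)
Y = 140521512720/101702129 (Y = -313826/(21 - 248) - 356866/448027 = -313826/(-227) - 356866*1/448027 = -313826*(-1/227) - 356866/448027 = 313826/227 - 356866/448027 = 140521512720/101702129 ≈ 1381.7)
l/Y = 15625/(140521512720/101702129) = 15625*(101702129/140521512720) = 317819153125/28104302544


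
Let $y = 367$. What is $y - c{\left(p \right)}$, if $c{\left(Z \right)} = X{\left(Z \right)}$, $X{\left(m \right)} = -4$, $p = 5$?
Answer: $371$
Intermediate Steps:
$c{\left(Z \right)} = -4$
$y - c{\left(p \right)} = 367 - -4 = 367 + 4 = 371$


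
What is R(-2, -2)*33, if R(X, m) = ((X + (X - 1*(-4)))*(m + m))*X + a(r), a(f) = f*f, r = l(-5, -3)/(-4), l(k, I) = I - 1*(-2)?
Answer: 33/16 ≈ 2.0625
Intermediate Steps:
l(k, I) = 2 + I (l(k, I) = I + 2 = 2 + I)
r = 1/4 (r = (2 - 3)/(-4) = -1*(-1/4) = 1/4 ≈ 0.25000)
a(f) = f**2
R(X, m) = 1/16 + 2*X*m*(4 + 2*X) (R(X, m) = ((X + (X - 1*(-4)))*(m + m))*X + (1/4)**2 = ((X + (X + 4))*(2*m))*X + 1/16 = ((X + (4 + X))*(2*m))*X + 1/16 = ((4 + 2*X)*(2*m))*X + 1/16 = (2*m*(4 + 2*X))*X + 1/16 = 2*X*m*(4 + 2*X) + 1/16 = 1/16 + 2*X*m*(4 + 2*X))
R(-2, -2)*33 = (1/16 + 4*(-2)*(-2)**2 + 8*(-2)*(-2))*33 = (1/16 + 4*(-2)*4 + 32)*33 = (1/16 - 32 + 32)*33 = (1/16)*33 = 33/16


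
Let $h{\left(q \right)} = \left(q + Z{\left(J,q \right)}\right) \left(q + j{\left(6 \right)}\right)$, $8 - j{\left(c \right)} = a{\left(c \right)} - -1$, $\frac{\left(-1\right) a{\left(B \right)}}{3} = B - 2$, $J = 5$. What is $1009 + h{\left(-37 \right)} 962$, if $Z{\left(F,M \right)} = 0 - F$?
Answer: $728281$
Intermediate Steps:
$a{\left(B \right)} = 6 - 3 B$ ($a{\left(B \right)} = - 3 \left(B - 2\right) = - 3 \left(-2 + B\right) = 6 - 3 B$)
$Z{\left(F,M \right)} = - F$
$j{\left(c \right)} = 1 + 3 c$ ($j{\left(c \right)} = 8 - \left(\left(6 - 3 c\right) - -1\right) = 8 - \left(\left(6 - 3 c\right) + 1\right) = 8 - \left(7 - 3 c\right) = 8 + \left(-7 + 3 c\right) = 1 + 3 c$)
$h{\left(q \right)} = \left(-5 + q\right) \left(19 + q\right)$ ($h{\left(q \right)} = \left(q - 5\right) \left(q + \left(1 + 3 \cdot 6\right)\right) = \left(q - 5\right) \left(q + \left(1 + 18\right)\right) = \left(-5 + q\right) \left(q + 19\right) = \left(-5 + q\right) \left(19 + q\right)$)
$1009 + h{\left(-37 \right)} 962 = 1009 + \left(-95 + \left(-37\right)^{2} + 14 \left(-37\right)\right) 962 = 1009 + \left(-95 + 1369 - 518\right) 962 = 1009 + 756 \cdot 962 = 1009 + 727272 = 728281$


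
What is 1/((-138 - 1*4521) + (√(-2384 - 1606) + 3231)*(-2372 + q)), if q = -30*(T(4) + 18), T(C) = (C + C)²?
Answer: I/(-15616851*I + 4832*√3990) ≈ -6.4009e-8 + 1.251e-9*I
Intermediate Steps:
T(C) = 4*C² (T(C) = (2*C)² = 4*C²)
q = -2460 (q = -30*(4*4² + 18) = -30*(4*16 + 18) = -30*(64 + 18) = -30*82 = -2460)
1/((-138 - 1*4521) + (√(-2384 - 1606) + 3231)*(-2372 + q)) = 1/((-138 - 1*4521) + (√(-2384 - 1606) + 3231)*(-2372 - 2460)) = 1/((-138 - 4521) + (√(-3990) + 3231)*(-4832)) = 1/(-4659 + (I*√3990 + 3231)*(-4832)) = 1/(-4659 + (3231 + I*√3990)*(-4832)) = 1/(-4659 + (-15612192 - 4832*I*√3990)) = 1/(-15616851 - 4832*I*√3990)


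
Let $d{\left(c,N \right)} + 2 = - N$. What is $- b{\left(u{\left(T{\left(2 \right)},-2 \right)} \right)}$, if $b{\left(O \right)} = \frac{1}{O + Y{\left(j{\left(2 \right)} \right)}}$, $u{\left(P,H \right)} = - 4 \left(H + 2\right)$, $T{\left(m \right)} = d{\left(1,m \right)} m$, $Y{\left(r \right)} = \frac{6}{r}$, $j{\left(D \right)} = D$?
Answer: $- \frac{1}{3} \approx -0.33333$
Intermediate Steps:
$d{\left(c,N \right)} = -2 - N$
$T{\left(m \right)} = m \left(-2 - m\right)$ ($T{\left(m \right)} = \left(-2 - m\right) m = m \left(-2 - m\right)$)
$u{\left(P,H \right)} = -8 - 4 H$ ($u{\left(P,H \right)} = - 4 \left(2 + H\right) = -8 - 4 H$)
$b{\left(O \right)} = \frac{1}{3 + O}$ ($b{\left(O \right)} = \frac{1}{O + \frac{6}{2}} = \frac{1}{O + 6 \cdot \frac{1}{2}} = \frac{1}{O + 3} = \frac{1}{3 + O}$)
$- b{\left(u{\left(T{\left(2 \right)},-2 \right)} \right)} = - \frac{1}{3 - 0} = - \frac{1}{3 + \left(-8 + 8\right)} = - \frac{1}{3 + 0} = - \frac{1}{3}$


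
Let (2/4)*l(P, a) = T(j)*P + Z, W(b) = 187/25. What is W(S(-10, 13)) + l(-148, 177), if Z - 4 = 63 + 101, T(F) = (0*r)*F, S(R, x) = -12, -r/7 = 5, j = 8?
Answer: 8587/25 ≈ 343.48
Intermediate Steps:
r = -35 (r = -7*5 = -35)
T(F) = 0 (T(F) = (0*(-35))*F = 0*F = 0)
W(b) = 187/25 (W(b) = 187*(1/25) = 187/25)
Z = 168 (Z = 4 + (63 + 101) = 4 + 164 = 168)
l(P, a) = 336 (l(P, a) = 2*(0*P + 168) = 2*(0 + 168) = 2*168 = 336)
W(S(-10, 13)) + l(-148, 177) = 187/25 + 336 = 8587/25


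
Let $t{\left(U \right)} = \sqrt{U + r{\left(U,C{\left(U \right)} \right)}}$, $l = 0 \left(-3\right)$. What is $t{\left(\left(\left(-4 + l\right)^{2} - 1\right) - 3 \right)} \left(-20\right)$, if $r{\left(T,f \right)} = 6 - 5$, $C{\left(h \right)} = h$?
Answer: $- 20 \sqrt{13} \approx -72.111$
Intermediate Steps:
$l = 0$
$r{\left(T,f \right)} = 1$
$t{\left(U \right)} = \sqrt{1 + U}$ ($t{\left(U \right)} = \sqrt{U + 1} = \sqrt{1 + U}$)
$t{\left(\left(\left(-4 + l\right)^{2} - 1\right) - 3 \right)} \left(-20\right) = \sqrt{1 - \left(4 - \left(-4 + 0\right)^{2}\right)} \left(-20\right) = \sqrt{1 - \left(4 - 16\right)} \left(-20\right) = \sqrt{1 + \left(\left(16 - 1\right) - 3\right)} \left(-20\right) = \sqrt{1 + \left(15 - 3\right)} \left(-20\right) = \sqrt{1 + 12} \left(-20\right) = \sqrt{13} \left(-20\right) = - 20 \sqrt{13}$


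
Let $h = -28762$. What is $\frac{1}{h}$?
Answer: $- \frac{1}{28762} \approx -3.4768 \cdot 10^{-5}$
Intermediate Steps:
$\frac{1}{h} = \frac{1}{-28762} = - \frac{1}{28762}$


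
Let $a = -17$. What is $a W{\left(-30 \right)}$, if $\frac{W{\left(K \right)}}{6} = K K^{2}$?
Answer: $2754000$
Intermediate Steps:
$W{\left(K \right)} = 6 K^{3}$ ($W{\left(K \right)} = 6 K K^{2} = 6 K^{3}$)
$a W{\left(-30 \right)} = - 17 \cdot 6 \left(-30\right)^{3} = - 17 \cdot 6 \left(-27000\right) = \left(-17\right) \left(-162000\right) = 2754000$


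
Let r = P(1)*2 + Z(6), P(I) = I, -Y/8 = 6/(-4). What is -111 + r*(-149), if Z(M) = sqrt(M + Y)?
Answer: -409 - 447*sqrt(2) ≈ -1041.2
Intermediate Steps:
Y = 12 (Y = -48/(-4) = -48*(-1)/4 = -8*(-3/2) = 12)
Z(M) = sqrt(12 + M) (Z(M) = sqrt(M + 12) = sqrt(12 + M))
r = 2 + 3*sqrt(2) (r = 1*2 + sqrt(12 + 6) = 2 + sqrt(18) = 2 + 3*sqrt(2) ≈ 6.2426)
-111 + r*(-149) = -111 + (2 + 3*sqrt(2))*(-149) = -111 + (-298 - 447*sqrt(2)) = -409 - 447*sqrt(2)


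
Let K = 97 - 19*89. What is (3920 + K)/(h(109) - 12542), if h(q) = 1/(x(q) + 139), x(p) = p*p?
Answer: -27958520/150754839 ≈ -0.18546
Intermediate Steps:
K = -1594 (K = 97 - 1691 = -1594)
x(p) = p²
h(q) = 1/(139 + q²) (h(q) = 1/(q² + 139) = 1/(139 + q²))
(3920 + K)/(h(109) - 12542) = (3920 - 1594)/(1/(139 + 109²) - 12542) = 2326/(1/(139 + 11881) - 12542) = 2326/(1/12020 - 12542) = 2326/(-150754839/12020) = 2326*(-12020/150754839) = -27958520/150754839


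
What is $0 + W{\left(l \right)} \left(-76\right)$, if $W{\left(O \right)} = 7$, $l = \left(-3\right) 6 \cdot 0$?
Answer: $-532$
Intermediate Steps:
$l = 0$ ($l = \left(-18\right) 0 = 0$)
$0 + W{\left(l \right)} \left(-76\right) = 0 + 7 \left(-76\right) = 0 - 532 = -532$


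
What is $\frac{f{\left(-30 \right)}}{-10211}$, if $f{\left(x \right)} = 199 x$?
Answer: $\frac{5970}{10211} \approx 0.58466$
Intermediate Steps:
$\frac{f{\left(-30 \right)}}{-10211} = \frac{199 \left(-30\right)}{-10211} = \left(-5970\right) \left(- \frac{1}{10211}\right) = \frac{5970}{10211}$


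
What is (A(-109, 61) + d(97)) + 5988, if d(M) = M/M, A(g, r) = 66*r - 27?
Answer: 9988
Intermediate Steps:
A(g, r) = -27 + 66*r
d(M) = 1
(A(-109, 61) + d(97)) + 5988 = ((-27 + 66*61) + 1) + 5988 = ((-27 + 4026) + 1) + 5988 = (3999 + 1) + 5988 = 4000 + 5988 = 9988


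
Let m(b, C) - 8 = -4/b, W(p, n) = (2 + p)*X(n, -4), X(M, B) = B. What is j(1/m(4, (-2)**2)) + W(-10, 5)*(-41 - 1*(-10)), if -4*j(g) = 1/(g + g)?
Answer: -7943/8 ≈ -992.88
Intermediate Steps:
W(p, n) = -8 - 4*p (W(p, n) = (2 + p)*(-4) = -8 - 4*p)
m(b, C) = 8 - 4/b
j(g) = -1/(8*g) (j(g) = -1/(4*(g + g)) = -1/(2*g)/4 = -1/(8*g))
j(1/m(4, (-2)**2)) + W(-10, 5)*(-41 - 1*(-10)) = -1/(8*(1/(8 - 4/4))) + (-8 - 4*(-10))*(-41 - 1*(-10)) = -1/(8*(1/(8 - 4*1/4))) + (-8 + 40)*(-41 + 10) = -1/(8*(1/(8 - 1))) + 32*(-31) = -1/(8*(1/7)) - 992 = -1/(8*1/7) - 992 = -1/8*7 - 992 = -7/8 - 992 = -7943/8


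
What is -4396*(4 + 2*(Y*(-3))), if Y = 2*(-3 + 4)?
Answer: 35168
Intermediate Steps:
Y = 2 (Y = 2*1 = 2)
-4396*(4 + 2*(Y*(-3))) = -4396*(4 + 2*(2*(-3))) = -4396*(4 + 2*(-6)) = -4396*(4 - 12) = -4396*(-8) = 35168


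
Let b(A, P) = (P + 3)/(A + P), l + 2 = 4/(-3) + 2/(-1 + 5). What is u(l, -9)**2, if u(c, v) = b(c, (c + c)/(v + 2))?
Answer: 1024/289 ≈ 3.5433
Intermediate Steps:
l = -17/6 (l = -2 + (4/(-3) + 2/(-1 + 5)) = -2 + (4*(-1/3) + 2/4) = -2 + (-4/3 + 2*(1/4)) = -2 + (-4/3 + 1/2) = -2 - 5/6 = -17/6 ≈ -2.8333)
b(A, P) = (3 + P)/(A + P)
u(c, v) = (3 + 2*c/(2 + v))/(c + 2*c/(2 + v)) (u(c, v) = (3 + (c + c)/(v + 2))/(c + (c + c)/(v + 2)) = (3 + (2*c)/(2 + v))/(c + (2*c)/(2 + v)) = (3 + 2*c/(2 + v))/(c + 2*c/(2 + v)))
u(l, -9)**2 = ((6 + 2*(-17/6) + 3*(-9))/((-17/6)*(4 - 9)))**2 = (-6/17*(6 - 17/3 - 27)/(-5))**2 = (-6/17*(-1/5)*(-80/3))**2 = (-32/17)**2 = 1024/289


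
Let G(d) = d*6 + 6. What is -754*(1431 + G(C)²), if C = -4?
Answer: -1323270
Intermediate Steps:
G(d) = 6 + 6*d (G(d) = 6*d + 6 = 6 + 6*d)
-754*(1431 + G(C)²) = -754*(1431 + (6 + 6*(-4))²) = -754*(1431 + (6 - 24)²) = -754*(1431 + (-18)²) = -754*(1431 + 324) = -754*1755 = -1323270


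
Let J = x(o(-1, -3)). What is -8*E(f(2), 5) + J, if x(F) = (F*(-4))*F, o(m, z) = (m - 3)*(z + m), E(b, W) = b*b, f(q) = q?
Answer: -1056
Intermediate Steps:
E(b, W) = b**2
o(m, z) = (-3 + m)*(m + z)
x(F) = -4*F**2 (x(F) = (-4*F)*F = -4*F**2)
J = -1024 (J = -4*((-1)**2 - 3*(-1) - 3*(-3) - 1*(-3))**2 = -4*(1 + 3 + 9 + 3)**2 = -4*16**2 = -4*256 = -1024)
-8*E(f(2), 5) + J = -8*2**2 - 1024 = -8*4 - 1024 = -32 - 1024 = -1056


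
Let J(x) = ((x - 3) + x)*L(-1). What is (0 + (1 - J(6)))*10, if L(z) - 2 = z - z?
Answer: -170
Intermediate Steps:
L(z) = 2 (L(z) = 2 + (z - z) = 2 + 0 = 2)
J(x) = -6 + 4*x (J(x) = ((x - 3) + x)*2 = ((-3 + x) + x)*2 = (-3 + 2*x)*2 = -6 + 4*x)
(0 + (1 - J(6)))*10 = (0 + (1 - (-6 + 4*6)))*10 = (0 + (1 - (-6 + 24)))*10 = (0 + (1 - 1*18))*10 = (0 + (1 - 18))*10 = (0 - 17)*10 = -17*10 = -170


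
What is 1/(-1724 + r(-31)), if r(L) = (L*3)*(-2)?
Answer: -1/1538 ≈ -0.00065020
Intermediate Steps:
r(L) = -6*L (r(L) = (3*L)*(-2) = -6*L)
1/(-1724 + r(-31)) = 1/(-1724 - 6*(-31)) = 1/(-1724 + 186) = 1/(-1538) = -1/1538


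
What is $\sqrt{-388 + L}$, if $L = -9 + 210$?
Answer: $i \sqrt{187} \approx 13.675 i$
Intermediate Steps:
$L = 201$
$\sqrt{-388 + L} = \sqrt{-388 + 201} = \sqrt{-187} = i \sqrt{187}$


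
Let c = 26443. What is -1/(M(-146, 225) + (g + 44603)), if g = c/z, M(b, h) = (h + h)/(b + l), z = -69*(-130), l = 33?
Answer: -1013610/45208998389 ≈ -2.2421e-5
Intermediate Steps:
z = 8970
M(b, h) = 2*h/(33 + b) (M(b, h) = (h + h)/(b + 33) = (2*h)/(33 + b) = 2*h/(33 + b))
g = 26443/8970 ≈ 2.9479
-1/(M(-146, 225) + (g + 44603)) = -1/(2*225/(33 - 146) + (26443/8970 + 44603)) = -1/(2*225/(-113) + 400115353/8970) = -1/(2*225*(-1/113) + 400115353/8970) = -1/(-450/113 + 400115353/8970) = -1/45208998389/1013610 = -1*1013610/45208998389 = -1013610/45208998389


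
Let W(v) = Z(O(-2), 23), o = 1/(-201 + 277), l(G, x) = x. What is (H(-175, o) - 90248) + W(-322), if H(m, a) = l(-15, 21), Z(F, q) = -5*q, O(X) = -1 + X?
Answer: -90342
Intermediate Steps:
o = 1/76 ≈ 0.013158
W(v) = -115 (W(v) = -5*23 = -115)
H(m, a) = 21
(H(-175, o) - 90248) + W(-322) = (21 - 90248) - 115 = -90227 - 115 = -90342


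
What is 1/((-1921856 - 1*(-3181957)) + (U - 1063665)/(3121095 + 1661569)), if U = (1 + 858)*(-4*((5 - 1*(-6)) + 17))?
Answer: 4782664/6026638529191 ≈ 7.9359e-7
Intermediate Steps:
U = -96208 (U = 859*(-4*((5 + 6) + 17)) = 859*(-4*(11 + 17)) = 859*(-4*28) = 859*(-112) = -96208)
1/((-1921856 - 1*(-3181957)) + (U - 1063665)/(3121095 + 1661569)) = 1/((-1921856 - 1*(-3181957)) + (-96208 - 1063665)/(3121095 + 1661569)) = 1/((-1921856 + 3181957) - 1159873/4782664) = 1/(1260101 - 1159873*1/4782664) = 1/(1260101 - 1159873/4782664) = 1/(6026638529191/4782664) = 4782664/6026638529191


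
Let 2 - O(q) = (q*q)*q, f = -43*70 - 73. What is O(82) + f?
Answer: -554449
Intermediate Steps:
f = -3083 (f = -3010 - 73 = -3083)
O(q) = 2 - q**3 (O(q) = 2 - q*q*q = 2 - q**2*q = 2 - q**3)
O(82) + f = (2 - 1*82**3) - 3083 = (2 - 1*551368) - 3083 = (2 - 551368) - 3083 = -551366 - 3083 = -554449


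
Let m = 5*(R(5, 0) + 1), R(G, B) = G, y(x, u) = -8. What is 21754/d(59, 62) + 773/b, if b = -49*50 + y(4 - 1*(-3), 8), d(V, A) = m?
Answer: 26724071/36870 ≈ 724.82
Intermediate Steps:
m = 30 (m = 5*(5 + 1) = 5*6 = 30)
d(V, A) = 30
b = -2458 (b = -49*50 - 8 = -2450 - 8 = -2458)
21754/d(59, 62) + 773/b = 21754/30 + 773/(-2458) = 21754*(1/30) + 773*(-1/2458) = 10877/15 - 773/2458 = 26724071/36870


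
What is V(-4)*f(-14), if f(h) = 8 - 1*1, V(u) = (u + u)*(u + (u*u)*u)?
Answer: 3808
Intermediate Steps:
V(u) = 2*u*(u + u**3) (V(u) = (2*u)*(u + u**2*u) = (2*u)*(u + u**3) = 2*u*(u + u**3))
f(h) = 7 (f(h) = 8 - 1 = 7)
V(-4)*f(-14) = (2*(-4)**2*(1 + (-4)**2))*7 = (2*16*(1 + 16))*7 = (2*16*17)*7 = 544*7 = 3808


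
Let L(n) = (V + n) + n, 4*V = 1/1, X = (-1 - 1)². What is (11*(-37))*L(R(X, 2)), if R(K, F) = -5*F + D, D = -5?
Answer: 48433/4 ≈ 12108.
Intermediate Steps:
X = 4 (X = (-2)² = 4)
V = ¼ (V = (¼)/1 = (¼)*1 = ¼ ≈ 0.25000)
R(K, F) = -5 - 5*F (R(K, F) = -5*F - 5 = -5 - 5*F)
L(n) = ¼ + 2*n (L(n) = (¼ + n) + n = ¼ + 2*n)
(11*(-37))*L(R(X, 2)) = (11*(-37))*(¼ + 2*(-5 - 5*2)) = -407*(¼ + 2*(-5 - 10)) = -407*(¼ + 2*(-15)) = -407*(¼ - 30) = -407*(-119/4) = 48433/4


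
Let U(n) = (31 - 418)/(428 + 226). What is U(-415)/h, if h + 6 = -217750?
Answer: 129/47470808 ≈ 2.7175e-6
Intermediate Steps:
U(n) = -129/218 (U(n) = -387/654 = -387*1/654 = -129/218)
h = -217756 (h = -6 - 217750 = -217756)
U(-415)/h = -129/218/(-217756) = -129/218*(-1/217756) = 129/47470808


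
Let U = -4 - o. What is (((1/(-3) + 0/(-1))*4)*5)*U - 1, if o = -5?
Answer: -23/3 ≈ -7.6667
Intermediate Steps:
U = 1 (U = -4 - 1*(-5) = -4 + 5 = 1)
(((1/(-3) + 0/(-1))*4)*5)*U - 1 = (((1/(-3) + 0/(-1))*4)*5)*1 - 1 = (((1*(-1/3) + 0*(-1))*4)*5)*1 - 1 = (((-1/3 + 0)*4)*5)*1 - 1 = (-1/3*4*5)*1 - 1 = -4/3*5*1 - 1 = -20/3*1 - 1 = -20/3 - 1 = -23/3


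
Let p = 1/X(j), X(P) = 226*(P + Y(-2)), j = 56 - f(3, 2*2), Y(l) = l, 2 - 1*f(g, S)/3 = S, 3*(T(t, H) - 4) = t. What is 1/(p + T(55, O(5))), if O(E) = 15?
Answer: 4520/100947 ≈ 0.044776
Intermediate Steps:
T(t, H) = 4 + t/3
f(g, S) = 6 - 3*S
j = 62 (j = 56 - (6 - 6*2) = 56 - (6 - 3*4) = 56 - (6 - 12) = 56 - 1*(-6) = 56 + 6 = 62)
X(P) = -452 + 226*P (X(P) = 226*(P - 2) = 226*(-2 + P) = -452 + 226*P)
p = 1/13560 (p = 1/(-452 + 226*62) = 1/(-452 + 14012) = 1/13560 ≈ 7.3746e-5)
1/(p + T(55, O(5))) = 1/(1/13560 + (4 + (1/3)*55)) = 1/(1/13560 + (4 + 55/3)) = 1/(1/13560 + 67/3) = 1/(100947/4520) = 4520/100947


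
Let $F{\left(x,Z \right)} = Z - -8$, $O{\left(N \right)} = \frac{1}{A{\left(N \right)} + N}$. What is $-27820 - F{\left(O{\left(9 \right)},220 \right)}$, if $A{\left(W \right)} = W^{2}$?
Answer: $-28048$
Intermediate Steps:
$O{\left(N \right)} = \frac{1}{N + N^{2}}$ ($O{\left(N \right)} = \frac{1}{N^{2} + N} = \frac{1}{N + N^{2}}$)
$F{\left(x,Z \right)} = 8 + Z$ ($F{\left(x,Z \right)} = Z + 8 = 8 + Z$)
$-27820 - F{\left(O{\left(9 \right)},220 \right)} = -27820 - \left(8 + 220\right) = -27820 - 228 = -28048$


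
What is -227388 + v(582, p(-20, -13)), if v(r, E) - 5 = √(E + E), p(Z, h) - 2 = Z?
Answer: -227383 + 6*I ≈ -2.2738e+5 + 6.0*I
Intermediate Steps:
p(Z, h) = 2 + Z
v(r, E) = 5 + √2*√E (v(r, E) = 5 + √(E + E) = 5 + √(2*E) = 5 + √2*√E)
-227388 + v(582, p(-20, -13)) = -227388 + (5 + √2*√(2 - 20)) = -227388 + (5 + √2*√(-18)) = -227388 + (5 + √2*(3*I*√2)) = -227388 + (5 + 6*I) = -227383 + 6*I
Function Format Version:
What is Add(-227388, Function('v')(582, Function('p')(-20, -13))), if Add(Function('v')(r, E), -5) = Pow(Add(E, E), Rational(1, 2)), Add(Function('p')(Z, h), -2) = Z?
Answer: Add(-227383, Mul(6, I)) ≈ Add(-2.2738e+5, Mul(6.0000, I))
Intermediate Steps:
Function('p')(Z, h) = Add(2, Z)
Function('v')(r, E) = Add(5, Mul(Pow(2, Rational(1, 2)), Pow(E, Rational(1, 2)))) (Function('v')(r, E) = Add(5, Pow(Add(E, E), Rational(1, 2))) = Add(5, Pow(Mul(2, E), Rational(1, 2))) = Add(5, Mul(Pow(2, Rational(1, 2)), Pow(E, Rational(1, 2)))))
Add(-227388, Function('v')(582, Function('p')(-20, -13))) = Add(-227388, Add(5, Mul(Pow(2, Rational(1, 2)), Pow(Add(2, -20), Rational(1, 2))))) = Add(-227388, Add(5, Mul(Pow(2, Rational(1, 2)), Pow(-18, Rational(1, 2))))) = Add(-227388, Add(5, Mul(Pow(2, Rational(1, 2)), Mul(3, I, Pow(2, Rational(1, 2)))))) = Add(-227388, Add(5, Mul(6, I))) = Add(-227383, Mul(6, I))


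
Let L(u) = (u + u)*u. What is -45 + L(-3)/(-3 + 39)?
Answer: -89/2 ≈ -44.500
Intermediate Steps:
L(u) = 2*u**2 (L(u) = (2*u)*u = 2*u**2)
-45 + L(-3)/(-3 + 39) = -45 + (2*(-3)**2)/(-3 + 39) = -45 + (2*9)/36 = -45 + 18*(1/36) = -45 + 1/2 = -89/2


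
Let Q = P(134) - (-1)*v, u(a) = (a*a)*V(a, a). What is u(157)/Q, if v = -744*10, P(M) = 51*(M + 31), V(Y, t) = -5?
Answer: -24649/195 ≈ -126.41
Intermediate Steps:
P(M) = 1581 + 51*M (P(M) = 51*(31 + M) = 1581 + 51*M)
u(a) = -5*a² (u(a) = (a*a)*(-5) = a²*(-5) = -5*a²)
v = -7440
Q = 975 (Q = (1581 + 51*134) - (-1)*(-7440) = (1581 + 6834) - 1*7440 = 8415 - 7440 = 975)
u(157)/Q = -5*157²/975 = -5*24649*(1/975) = -123245*1/975 = -24649/195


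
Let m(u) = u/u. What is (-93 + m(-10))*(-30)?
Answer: 2760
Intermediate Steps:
m(u) = 1
(-93 + m(-10))*(-30) = (-93 + 1)*(-30) = -92*(-30) = 2760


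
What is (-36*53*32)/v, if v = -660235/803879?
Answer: 49081636224/660235 ≈ 74340.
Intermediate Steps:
v = -660235/803879 (v = -660235*1/803879 = -660235/803879 ≈ -0.82131)
(-36*53*32)/v = (-36*53*32)/(-660235/803879) = -1908*32*(-803879/660235) = -61056*(-803879/660235) = 49081636224/660235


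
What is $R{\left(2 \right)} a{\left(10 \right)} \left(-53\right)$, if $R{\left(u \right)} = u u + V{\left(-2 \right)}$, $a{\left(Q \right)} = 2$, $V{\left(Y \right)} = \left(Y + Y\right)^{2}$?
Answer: $-2120$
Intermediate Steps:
$V{\left(Y \right)} = 4 Y^{2}$ ($V{\left(Y \right)} = \left(2 Y\right)^{2} = 4 Y^{2}$)
$R{\left(u \right)} = 16 + u^{2}$ ($R{\left(u \right)} = u u + 4 \left(-2\right)^{2} = u^{2} + 4 \cdot 4 = u^{2} + 16 = 16 + u^{2}$)
$R{\left(2 \right)} a{\left(10 \right)} \left(-53\right) = \left(16 + 2^{2}\right) 2 \left(-53\right) = \left(16 + 4\right) 2 \left(-53\right) = 20 \cdot 2 \left(-53\right) = 40 \left(-53\right) = -2120$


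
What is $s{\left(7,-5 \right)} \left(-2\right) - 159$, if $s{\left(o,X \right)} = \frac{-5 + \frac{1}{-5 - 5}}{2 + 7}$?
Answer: $- \frac{2368}{15} \approx -157.87$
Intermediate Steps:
$s{\left(o,X \right)} = - \frac{17}{30}$ ($s{\left(o,X \right)} = \frac{-5 + \frac{1}{-10}}{9} = \left(-5 - \frac{1}{10}\right) \frac{1}{9} = \left(- \frac{51}{10}\right) \frac{1}{9} = - \frac{17}{30}$)
$s{\left(7,-5 \right)} \left(-2\right) - 159 = \left(- \frac{17}{30}\right) \left(-2\right) - 159 = \frac{17}{15} - 159 = - \frac{2368}{15}$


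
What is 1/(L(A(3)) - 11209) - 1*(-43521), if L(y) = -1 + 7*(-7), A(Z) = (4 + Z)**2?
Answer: 490002938/11259 ≈ 43521.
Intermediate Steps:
L(y) = -50 (L(y) = -1 - 49 = -50)
1/(L(A(3)) - 11209) - 1*(-43521) = 1/(-50 - 11209) - 1*(-43521) = 1/(-11259) + 43521 = -1/11259 + 43521 = 490002938/11259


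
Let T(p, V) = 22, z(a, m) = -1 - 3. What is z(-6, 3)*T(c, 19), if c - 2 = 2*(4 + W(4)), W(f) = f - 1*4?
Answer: -88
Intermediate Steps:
W(f) = -4 + f (W(f) = f - 4 = -4 + f)
z(a, m) = -4
c = 10 (c = 2 + 2*(4 + (-4 + 4)) = 2 + 2*(4 + 0) = 2 + 2*4 = 2 + 8 = 10)
z(-6, 3)*T(c, 19) = -4*22 = -88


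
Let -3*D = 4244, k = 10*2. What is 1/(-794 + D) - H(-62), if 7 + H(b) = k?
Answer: -86141/6626 ≈ -13.000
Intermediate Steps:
k = 20
H(b) = 13 (H(b) = -7 + 20 = 13)
D = -4244/3 (D = -⅓*4244 = -4244/3 ≈ -1414.7)
1/(-794 + D) - H(-62) = 1/(-794 - 4244/3) - 1*13 = 1/(-6626/3) - 13 = -3/6626 - 13 = -86141/6626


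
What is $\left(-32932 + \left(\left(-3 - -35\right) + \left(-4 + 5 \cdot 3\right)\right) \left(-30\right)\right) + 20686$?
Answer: $-13536$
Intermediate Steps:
$\left(-32932 + \left(\left(-3 - -35\right) + \left(-4 + 5 \cdot 3\right)\right) \left(-30\right)\right) + 20686 = \left(-32932 + \left(\left(-3 + 35\right) + \left(-4 + 15\right)\right) \left(-30\right)\right) + 20686 = \left(-32932 + \left(32 + 11\right) \left(-30\right)\right) + 20686 = \left(-32932 + 43 \left(-30\right)\right) + 20686 = \left(-32932 - 1290\right) + 20686 = -34222 + 20686 = -13536$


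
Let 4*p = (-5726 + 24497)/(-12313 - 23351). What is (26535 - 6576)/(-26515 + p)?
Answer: -949090368/1260847537 ≈ -0.75274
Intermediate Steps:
p = -6257/47552 (p = ((-5726 + 24497)/(-12313 - 23351))/4 = (18771/(-35664))/4 = (18771*(-1/35664))/4 = (¼)*(-6257/11888) = -6257/47552 ≈ -0.13158)
(26535 - 6576)/(-26515 + p) = (26535 - 6576)/(-26515 - 6257/47552) = 19959/(-1260847537/47552) = 19959*(-47552/1260847537) = -949090368/1260847537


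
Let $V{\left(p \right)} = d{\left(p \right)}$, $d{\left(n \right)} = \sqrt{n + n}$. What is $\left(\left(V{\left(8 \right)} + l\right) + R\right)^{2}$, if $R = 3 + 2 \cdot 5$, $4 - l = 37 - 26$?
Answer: $100$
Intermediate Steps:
$d{\left(n \right)} = \sqrt{2} \sqrt{n}$ ($d{\left(n \right)} = \sqrt{2 n} = \sqrt{2} \sqrt{n}$)
$V{\left(p \right)} = \sqrt{2} \sqrt{p}$
$l = -7$ ($l = 4 - \left(37 - 26\right) = 4 - 11 = -7$)
$R = 13$ ($R = 3 + 10 = 13$)
$\left(\left(V{\left(8 \right)} + l\right) + R\right)^{2} = \left(\left(\sqrt{2} \sqrt{8} - 7\right) + 13\right)^{2} = \left(\left(\sqrt{2} \cdot 2 \sqrt{2} - 7\right) + 13\right)^{2} = \left(\left(4 - 7\right) + 13\right)^{2} = \left(-3 + 13\right)^{2} = 10^{2} = 100$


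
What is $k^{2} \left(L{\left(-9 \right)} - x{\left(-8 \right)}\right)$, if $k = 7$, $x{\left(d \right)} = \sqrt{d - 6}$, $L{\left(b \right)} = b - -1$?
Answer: $-392 - 49 i \sqrt{14} \approx -392.0 - 183.34 i$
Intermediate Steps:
$L{\left(b \right)} = 1 + b$ ($L{\left(b \right)} = b + 1 = 1 + b$)
$x{\left(d \right)} = \sqrt{-6 + d}$
$k^{2} \left(L{\left(-9 \right)} - x{\left(-8 \right)}\right) = 7^{2} \left(\left(1 - 9\right) - \sqrt{-6 - 8}\right) = 49 \left(-8 - \sqrt{-14}\right) = 49 \left(-8 - i \sqrt{14}\right) = -392 - 49 i \sqrt{14}$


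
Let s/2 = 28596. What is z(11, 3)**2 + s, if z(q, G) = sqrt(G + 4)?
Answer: 57199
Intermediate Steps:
s = 57192 (s = 2*28596 = 57192)
z(q, G) = sqrt(4 + G)
z(11, 3)**2 + s = (sqrt(4 + 3))**2 + 57192 = (sqrt(7))**2 + 57192 = 7 + 57192 = 57199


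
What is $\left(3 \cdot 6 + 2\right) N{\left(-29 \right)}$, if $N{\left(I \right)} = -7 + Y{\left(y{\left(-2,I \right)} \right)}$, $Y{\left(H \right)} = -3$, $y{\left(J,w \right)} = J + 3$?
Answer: $-200$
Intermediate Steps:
$y{\left(J,w \right)} = 3 + J$
$N{\left(I \right)} = -10$ ($N{\left(I \right)} = -7 - 3 = -10$)
$\left(3 \cdot 6 + 2\right) N{\left(-29 \right)} = \left(3 \cdot 6 + 2\right) \left(-10\right) = \left(18 + 2\right) \left(-10\right) = 20 \left(-10\right) = -200$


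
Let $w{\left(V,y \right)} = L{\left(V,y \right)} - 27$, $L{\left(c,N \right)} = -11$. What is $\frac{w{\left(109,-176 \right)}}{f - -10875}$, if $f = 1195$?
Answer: $- \frac{19}{6035} \approx -0.0031483$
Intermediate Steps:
$w{\left(V,y \right)} = -38$ ($w{\left(V,y \right)} = -11 - 27 = -38$)
$\frac{w{\left(109,-176 \right)}}{f - -10875} = - \frac{38}{1195 - -10875} = - \frac{38}{1195 + 10875} = - \frac{38}{12070} = \left(-38\right) \frac{1}{12070} = - \frac{19}{6035}$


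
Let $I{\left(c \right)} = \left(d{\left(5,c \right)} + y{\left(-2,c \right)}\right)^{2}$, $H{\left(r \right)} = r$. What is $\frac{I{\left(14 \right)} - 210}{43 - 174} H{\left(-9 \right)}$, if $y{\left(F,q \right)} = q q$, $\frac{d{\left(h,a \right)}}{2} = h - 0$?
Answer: $\frac{380034}{131} \approx 2901.0$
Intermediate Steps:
$d{\left(h,a \right)} = 2 h$ ($d{\left(h,a \right)} = 2 \left(h - 0\right) = 2 \left(h + 0\right) = 2 h$)
$y{\left(F,q \right)} = q^{2}$
$I{\left(c \right)} = \left(10 + c^{2}\right)^{2}$ ($I{\left(c \right)} = \left(2 \cdot 5 + c^{2}\right)^{2} = \left(10 + c^{2}\right)^{2}$)
$\frac{I{\left(14 \right)} - 210}{43 - 174} H{\left(-9 \right)} = \frac{\left(10 + 14^{2}\right)^{2} - 210}{43 - 174} \left(-9\right) = \frac{\left(10 + 196\right)^{2} - 210}{-131} \left(-9\right) = \left(206^{2} - 210\right) \left(- \frac{1}{131}\right) \left(-9\right) = \left(42436 - 210\right) \left(- \frac{1}{131}\right) \left(-9\right) = 42226 \left(- \frac{1}{131}\right) \left(-9\right) = \left(- \frac{42226}{131}\right) \left(-9\right) = \frac{380034}{131}$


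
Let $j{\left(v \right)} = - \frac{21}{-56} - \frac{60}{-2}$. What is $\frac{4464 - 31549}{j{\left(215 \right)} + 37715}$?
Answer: $- \frac{216680}{301963} \approx -0.71757$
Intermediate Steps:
$j{\left(v \right)} = \frac{243}{8}$ ($j{\left(v \right)} = \left(-21\right) \left(- \frac{1}{56}\right) - -30 = \frac{3}{8} + 30 = \frac{243}{8}$)
$\frac{4464 - 31549}{j{\left(215 \right)} + 37715} = \frac{4464 - 31549}{\frac{243}{8} + 37715} = - \frac{27085}{\frac{301963}{8}} = \left(-27085\right) \frac{8}{301963} = - \frac{216680}{301963}$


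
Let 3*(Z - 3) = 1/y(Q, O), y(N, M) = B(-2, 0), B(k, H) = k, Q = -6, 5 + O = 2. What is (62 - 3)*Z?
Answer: 1003/6 ≈ 167.17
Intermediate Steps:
O = -3 (O = -5 + 2 = -3)
y(N, M) = -2
Z = 17/6 (Z = 3 + (1/3)/(-2) = 3 + (1/3)*(-1/2) = 3 - 1/6 = 17/6 ≈ 2.8333)
(62 - 3)*Z = (62 - 3)*(17/6) = 59*(17/6) = 1003/6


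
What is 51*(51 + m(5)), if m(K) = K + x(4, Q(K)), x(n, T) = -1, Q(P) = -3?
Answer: 2805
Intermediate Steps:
m(K) = -1 + K (m(K) = K - 1 = -1 + K)
51*(51 + m(5)) = 51*(51 + (-1 + 5)) = 51*(51 + 4) = 51*55 = 2805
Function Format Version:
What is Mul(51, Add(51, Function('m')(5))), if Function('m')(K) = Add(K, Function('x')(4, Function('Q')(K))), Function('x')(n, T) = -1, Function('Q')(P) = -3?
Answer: 2805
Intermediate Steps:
Function('m')(K) = Add(-1, K) (Function('m')(K) = Add(K, -1) = Add(-1, K))
Mul(51, Add(51, Function('m')(5))) = Mul(51, Add(51, Add(-1, 5))) = Mul(51, Add(51, 4)) = Mul(51, 55) = 2805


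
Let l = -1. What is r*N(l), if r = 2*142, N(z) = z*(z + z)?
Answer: 568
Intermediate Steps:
N(z) = 2*z² (N(z) = z*(2*z) = 2*z²)
r = 284
r*N(l) = 284*(2*(-1)²) = 284*(2*1) = 284*2 = 568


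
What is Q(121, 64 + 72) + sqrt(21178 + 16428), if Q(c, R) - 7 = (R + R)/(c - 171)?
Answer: 39/25 + sqrt(37606) ≈ 195.48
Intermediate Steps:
Q(c, R) = 7 + 2*R/(-171 + c) (Q(c, R) = 7 + (R + R)/(c - 171) = 7 + (2*R)/(-171 + c) = 7 + 2*R/(-171 + c))
Q(121, 64 + 72) + sqrt(21178 + 16428) = (-1197 + 2*(64 + 72) + 7*121)/(-171 + 121) + sqrt(21178 + 16428) = (-1197 + 2*136 + 847)/(-50) + sqrt(37606) = -(-1197 + 272 + 847)/50 + sqrt(37606) = -1/50*(-78) + sqrt(37606) = 39/25 + sqrt(37606)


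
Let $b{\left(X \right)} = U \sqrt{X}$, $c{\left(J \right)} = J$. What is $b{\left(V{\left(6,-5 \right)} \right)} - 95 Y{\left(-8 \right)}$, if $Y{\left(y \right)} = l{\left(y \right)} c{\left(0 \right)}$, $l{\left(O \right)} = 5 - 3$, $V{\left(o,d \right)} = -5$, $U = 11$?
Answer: $11 i \sqrt{5} \approx 24.597 i$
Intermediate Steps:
$l{\left(O \right)} = 2$ ($l{\left(O \right)} = 5 - 3 = 2$)
$Y{\left(y \right)} = 0$ ($Y{\left(y \right)} = 2 \cdot 0 = 0$)
$b{\left(X \right)} = 11 \sqrt{X}$
$b{\left(V{\left(6,-5 \right)} \right)} - 95 Y{\left(-8 \right)} = 11 \sqrt{-5} - 0 = 11 i \sqrt{5} + 0 = 11 i \sqrt{5}$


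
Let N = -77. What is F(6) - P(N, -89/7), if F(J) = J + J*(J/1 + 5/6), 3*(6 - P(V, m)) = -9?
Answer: 38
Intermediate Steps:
P(V, m) = 9 (P(V, m) = 6 - 1/3*(-9) = 6 + 3 = 9)
F(J) = J + J*(5/6 + J) (F(J) = J + J*(J*1 + 5*(1/6)) = J + J*(J + 5/6) = J + J*(5/6 + J))
F(6) - P(N, -89/7) = (1/6)*6*(11 + 6*6) - 1*9 = (1/6)*6*(11 + 36) - 9 = (1/6)*6*47 - 9 = 47 - 9 = 38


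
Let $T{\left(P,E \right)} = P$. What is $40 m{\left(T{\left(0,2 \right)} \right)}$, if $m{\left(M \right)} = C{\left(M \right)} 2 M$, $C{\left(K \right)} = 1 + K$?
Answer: $0$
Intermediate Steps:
$m{\left(M \right)} = 2 M \left(1 + M\right)$ ($m{\left(M \right)} = \left(1 + M\right) 2 M = 2 M \left(1 + M\right)$)
$40 m{\left(T{\left(0,2 \right)} \right)} = 40 \cdot 2 \cdot 0 \left(1 + 0\right) = 40 \cdot 2 \cdot 0 \cdot 1 = 40 \cdot 0 = 0$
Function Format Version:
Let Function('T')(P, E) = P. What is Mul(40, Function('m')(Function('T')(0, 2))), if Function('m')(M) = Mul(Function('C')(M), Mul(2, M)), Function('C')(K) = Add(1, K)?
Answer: 0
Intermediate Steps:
Function('m')(M) = Mul(2, M, Add(1, M)) (Function('m')(M) = Mul(Add(1, M), Mul(2, M)) = Mul(2, M, Add(1, M)))
Mul(40, Function('m')(Function('T')(0, 2))) = Mul(40, Mul(2, 0, Add(1, 0))) = Mul(40, Mul(2, 0, 1)) = Mul(40, 0) = 0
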